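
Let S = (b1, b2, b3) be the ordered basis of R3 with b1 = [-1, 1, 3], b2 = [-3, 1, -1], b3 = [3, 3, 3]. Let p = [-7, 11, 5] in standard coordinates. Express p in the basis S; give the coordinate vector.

[p]_S is the unique c with M c = p, where M has columns b1, ..., b3.
Solving this 3x3 system gives c = (1, 4, 2).
Check: b1 + 4b2 + 2b3 = [-7, 11, 5].

[1, 4, 2]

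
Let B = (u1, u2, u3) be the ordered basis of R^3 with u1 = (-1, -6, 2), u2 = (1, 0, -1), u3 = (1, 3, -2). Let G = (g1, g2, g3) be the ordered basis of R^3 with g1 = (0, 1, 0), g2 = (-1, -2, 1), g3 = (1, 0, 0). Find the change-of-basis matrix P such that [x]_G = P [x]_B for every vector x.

Let M have columns uj and N have columns gj. Then for every x, N [x]_G = x = M [x]_B, so P = N^(-1) M.
Since det N = 1, N^(-1) has integer entries; multiplying gives P = [[-2, -2, -1], [2, -1, -2], [1, 0, -1]].

[[-2, -2, -1], [2, -1, -2], [1, 0, -1]]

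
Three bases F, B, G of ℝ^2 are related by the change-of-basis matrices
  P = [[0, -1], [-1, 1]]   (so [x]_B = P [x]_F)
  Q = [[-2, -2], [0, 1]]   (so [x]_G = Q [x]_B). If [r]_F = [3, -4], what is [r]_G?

Composing the changes, [r]_G = Q P [r]_F.
Q P = [[2, 0], [-1, 1]]; applying this to [3, -4] gives [6, -7].

[6, -7]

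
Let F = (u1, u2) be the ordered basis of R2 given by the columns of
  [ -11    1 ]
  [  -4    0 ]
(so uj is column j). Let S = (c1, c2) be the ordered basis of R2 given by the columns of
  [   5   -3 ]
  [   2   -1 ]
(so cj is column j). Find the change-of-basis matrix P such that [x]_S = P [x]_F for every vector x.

[[-1, -1], [2, -2]]

Column j of P is [uj]_S, since P maps F-coordinates to S-coordinates.
Expressing u1 in S: u1 = -c1 + 2c2, so column 1 of P is (-1, 2).
Doing the same for each uj gives P = [[-1, -1], [2, -2]].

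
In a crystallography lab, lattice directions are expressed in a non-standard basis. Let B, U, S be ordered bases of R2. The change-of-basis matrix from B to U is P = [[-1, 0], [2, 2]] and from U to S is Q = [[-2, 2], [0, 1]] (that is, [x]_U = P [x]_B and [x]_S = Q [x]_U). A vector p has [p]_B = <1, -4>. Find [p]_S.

<-10, -6>

Apply P to get U-coordinates <-1, -6>, then Q to get S-coordinates.
The result is [p]_S = <-10, -6>.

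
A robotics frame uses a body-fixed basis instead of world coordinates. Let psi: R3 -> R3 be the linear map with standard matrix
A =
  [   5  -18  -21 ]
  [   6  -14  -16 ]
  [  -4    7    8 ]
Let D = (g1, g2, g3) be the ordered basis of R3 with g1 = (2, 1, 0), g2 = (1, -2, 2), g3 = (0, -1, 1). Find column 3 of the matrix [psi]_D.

(-1, -1, 3)

Compute psi(g3) = A g3 = (-3, -2, 1) in standard coordinates.
Then write this in D-coordinates: solve for y in y_1 g1 + ... + y_3 g3 = (-3, -2, 1).
This gives y = (-1, -1, 3), which is column 3 of [psi]_D.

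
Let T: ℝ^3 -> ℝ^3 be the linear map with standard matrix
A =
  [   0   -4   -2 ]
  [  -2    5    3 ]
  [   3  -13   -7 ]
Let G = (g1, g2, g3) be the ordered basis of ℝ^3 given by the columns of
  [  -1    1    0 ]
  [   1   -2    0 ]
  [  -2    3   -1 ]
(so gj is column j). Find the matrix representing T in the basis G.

Let P have columns g1, ..., g3. Then [T]_G = P^(-1) A P.
Here det P = -1, so P^(-1) is integer; computing A P first and then P^(-1)(A P) gives [[-1, -1, -1], [-1, 1, 1], [1, -3, -2]].

[[-1, -1, -1], [-1, 1, 1], [1, -3, -2]]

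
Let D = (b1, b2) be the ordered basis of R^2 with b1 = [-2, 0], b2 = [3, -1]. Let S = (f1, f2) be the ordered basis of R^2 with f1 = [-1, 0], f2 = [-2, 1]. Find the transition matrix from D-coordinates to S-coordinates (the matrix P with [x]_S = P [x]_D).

[[2, -1], [0, -1]]

Column j of P is [bj]_S, since P maps D-coordinates to S-coordinates.
Expressing b1 in S: b1 = 2f1 + 0·f2, so column 1 of P is [2, 0].
Doing the same for each bj gives P = [[2, -1], [0, -1]].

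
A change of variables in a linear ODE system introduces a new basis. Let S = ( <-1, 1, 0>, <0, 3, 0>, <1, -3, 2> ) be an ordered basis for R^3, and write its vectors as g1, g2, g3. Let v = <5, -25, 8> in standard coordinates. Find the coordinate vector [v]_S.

<-1, -4, 4>

Write v = c_1 g1 + ... + c_3 g3 and solve for the c_i.
Solving this 3x3 system gives c = (-1, -4, 4).
Check: -g1 - 4g2 + 4g3 = <5, -25, 8>.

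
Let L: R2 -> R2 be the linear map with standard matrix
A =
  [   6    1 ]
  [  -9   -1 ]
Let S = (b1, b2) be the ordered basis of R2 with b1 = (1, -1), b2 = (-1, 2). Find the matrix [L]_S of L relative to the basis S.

With P the matrix whose columns are b1, b2, [L]_S = P^(-1) A P.
Column by column: L(b1) = A b1 = (5, -8); its S-coordinates (2, -3) give column 1.
Continuing for each basis vector yields [L]_S = [[2, -1], [-3, 3]].

[[2, -1], [-3, 3]]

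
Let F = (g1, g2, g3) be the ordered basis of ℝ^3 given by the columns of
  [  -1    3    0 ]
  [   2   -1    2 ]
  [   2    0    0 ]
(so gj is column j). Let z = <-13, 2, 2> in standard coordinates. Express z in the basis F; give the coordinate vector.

We seek scalars with c_1 g1 + ... + c_3 g3 = z; equivalently solve M c = z where the columns of M are g1, ..., g3.
Solving this 3x3 system gives c = (1, -4, -2).
Check: g1 - 4g2 - 2g3 = <-13, 2, 2>.

<1, -4, -2>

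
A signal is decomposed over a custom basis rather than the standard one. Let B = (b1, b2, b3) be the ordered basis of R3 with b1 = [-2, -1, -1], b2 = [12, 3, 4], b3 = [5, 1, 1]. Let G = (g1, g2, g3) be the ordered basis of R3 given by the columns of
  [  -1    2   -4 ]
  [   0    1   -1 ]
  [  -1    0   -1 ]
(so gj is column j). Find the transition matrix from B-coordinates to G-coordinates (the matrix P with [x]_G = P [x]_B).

[[2, -2, 1], [-2, 1, -1], [-1, -2, -2]]

Take x = bj: its B-coordinates are the j-th standard unit vector, so P e_j — column j of P — equals [bj]_G.
b1 = 2g1 - 2g2 - g3, giving column 1 = [2, -2, -1]; repeating for each j gives P = [[2, -2, 1], [-2, 1, -1], [-1, -2, -2]].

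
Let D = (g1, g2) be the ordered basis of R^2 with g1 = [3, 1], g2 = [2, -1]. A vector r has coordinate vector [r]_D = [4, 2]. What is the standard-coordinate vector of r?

r = M [r]_D, where M has columns g1, g2.
Carrying out the matrix-vector product, r = [16, 2].

[16, 2]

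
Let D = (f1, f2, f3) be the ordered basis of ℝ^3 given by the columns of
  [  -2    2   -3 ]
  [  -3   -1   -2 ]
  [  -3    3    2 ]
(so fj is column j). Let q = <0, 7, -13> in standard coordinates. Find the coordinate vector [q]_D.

<0, -3, -2>

[q]_D is the unique c with M c = q, where M has columns f1, ..., f3.
Solving this 3x3 system gives c = (0, -3, -2).
Check: 0·f1 - 3f2 - 2f3 = <0, 7, -13>.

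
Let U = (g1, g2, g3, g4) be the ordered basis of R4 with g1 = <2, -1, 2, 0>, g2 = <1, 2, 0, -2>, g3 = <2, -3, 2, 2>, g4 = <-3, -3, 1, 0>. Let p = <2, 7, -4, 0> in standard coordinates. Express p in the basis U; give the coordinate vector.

[p]_U is the unique c with M c = p, where M has columns g1, ..., g4.
Row-reducing the augmented matrix [M | p] gives c = (1, -2, -2, -2).
Check: g1 - 2g2 - 2g3 - 2g4 = <2, 7, -4, 0>.

<1, -2, -2, -2>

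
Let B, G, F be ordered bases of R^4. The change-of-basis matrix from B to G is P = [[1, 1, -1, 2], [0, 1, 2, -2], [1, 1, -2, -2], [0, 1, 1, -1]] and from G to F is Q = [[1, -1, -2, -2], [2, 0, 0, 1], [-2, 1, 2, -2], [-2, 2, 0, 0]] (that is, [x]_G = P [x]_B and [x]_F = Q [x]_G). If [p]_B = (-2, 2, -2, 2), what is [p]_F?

Apply P to get G-coordinates (6, -6, 0, -2), then Q to get F-coordinates.
The result is [p]_F = (16, 10, -14, -24).

(16, 10, -14, -24)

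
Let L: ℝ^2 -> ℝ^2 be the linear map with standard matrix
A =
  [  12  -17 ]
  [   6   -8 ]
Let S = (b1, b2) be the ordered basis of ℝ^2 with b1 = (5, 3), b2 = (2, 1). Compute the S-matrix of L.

Let P have columns b1, b2. Then [L]_S = P^(-1) A P.
Here det P = -1, so P^(-1) is integer; computing A P first and then P^(-1)(A P) gives [[3, 1], [-3, 1]].

[[3, 1], [-3, 1]]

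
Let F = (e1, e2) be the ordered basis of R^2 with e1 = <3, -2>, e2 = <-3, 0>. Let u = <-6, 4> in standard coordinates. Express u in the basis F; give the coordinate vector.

<-2, 0>

We seek scalars with c_1 e1 + c_2 e2 = u; equivalently solve M c = u where the columns of M are e1, e2.
System: 3c_1 - 3c_2 = -6, -2c_1 + 0c_2 = 4; solving gives c_1 = -2, c_2 = 0.
Check: -2e1 + 0·e2 = <-6, 4>.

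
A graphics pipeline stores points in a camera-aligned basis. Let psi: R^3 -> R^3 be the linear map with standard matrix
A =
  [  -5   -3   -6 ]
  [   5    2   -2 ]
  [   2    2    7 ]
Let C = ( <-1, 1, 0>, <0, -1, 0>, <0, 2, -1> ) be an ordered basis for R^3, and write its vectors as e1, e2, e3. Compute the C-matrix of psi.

[[-2, -3, 0], [1, 3, 0], [0, 2, 3]]

The j-th column of [psi]_C is [psi(ej)]_C.
psi(e1) = A e1 = <2, -3, 0> = -2e1 + e2 + 0·e3, so column 1 is <-2, 1, 0>.
Repeating for e2, e3 and assembling the columns gives [[-2, -3, 0], [1, 3, 0], [0, 2, 3]].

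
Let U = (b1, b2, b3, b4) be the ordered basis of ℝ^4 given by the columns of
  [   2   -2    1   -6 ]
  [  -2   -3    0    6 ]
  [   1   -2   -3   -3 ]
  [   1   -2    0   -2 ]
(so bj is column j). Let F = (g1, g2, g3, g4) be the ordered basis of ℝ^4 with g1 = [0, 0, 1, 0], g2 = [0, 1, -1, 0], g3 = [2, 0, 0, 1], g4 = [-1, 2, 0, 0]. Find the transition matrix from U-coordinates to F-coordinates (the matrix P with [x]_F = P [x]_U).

[[-1, -1, -1, -1], [-2, 1, 2, 2], [1, -2, 0, -2], [0, -2, -1, 2]]

Take x = bj: its U-coordinates are the j-th standard unit vector, so P e_j — column j of P — equals [bj]_F.
b1 = -g1 - 2g2 + g3 + 0·g4, giving column 1 = [-1, -2, 1, 0]; repeating for each j gives P = [[-1, -1, -1, -1], [-2, 1, 2, 2], [1, -2, 0, -2], [0, -2, -1, 2]].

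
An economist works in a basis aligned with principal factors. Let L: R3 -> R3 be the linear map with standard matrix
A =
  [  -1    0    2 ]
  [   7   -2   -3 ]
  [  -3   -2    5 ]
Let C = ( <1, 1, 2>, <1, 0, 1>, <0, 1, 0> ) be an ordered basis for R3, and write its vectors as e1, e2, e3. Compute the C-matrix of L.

With P the matrix whose columns are e1, ..., e3, [L]_C = P^(-1) A P.
Column by column: L(e1) = A e1 = <3, -1, 5>; its C-coordinates <2, 1, -3> give column 1.
Continuing for each basis vector yields [L]_C = [[2, 1, -2], [1, 0, 2], [-3, 3, 0]].

[[2, 1, -2], [1, 0, 2], [-3, 3, 0]]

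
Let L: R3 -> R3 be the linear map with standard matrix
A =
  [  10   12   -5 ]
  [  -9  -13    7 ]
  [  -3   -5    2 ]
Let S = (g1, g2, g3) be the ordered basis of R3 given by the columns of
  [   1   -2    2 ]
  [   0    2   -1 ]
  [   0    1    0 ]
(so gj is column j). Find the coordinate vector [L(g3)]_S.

Compute L(g3) = A g3 = [8, -5, -1] in standard coordinates.
Then write this in S-coordinates: solve for y in y_1 g1 + ... + y_3 g3 = [8, -5, -1].
This gives y = [0, -1, 3], which is column 3 of [L]_S.

[0, -1, 3]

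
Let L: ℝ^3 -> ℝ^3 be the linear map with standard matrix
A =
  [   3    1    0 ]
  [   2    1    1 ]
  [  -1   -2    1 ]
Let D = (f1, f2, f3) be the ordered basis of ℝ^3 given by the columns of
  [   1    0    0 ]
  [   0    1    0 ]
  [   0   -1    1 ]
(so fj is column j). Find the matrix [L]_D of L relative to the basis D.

[[3, 1, 0], [2, 0, 1], [1, -3, 2]]

Let P have columns f1, ..., f3. Then [L]_D = P^(-1) A P.
Here det P = 1, so P^(-1) is integer; computing A P first and then P^(-1)(A P) gives [[3, 1, 0], [2, 0, 1], [1, -3, 2]].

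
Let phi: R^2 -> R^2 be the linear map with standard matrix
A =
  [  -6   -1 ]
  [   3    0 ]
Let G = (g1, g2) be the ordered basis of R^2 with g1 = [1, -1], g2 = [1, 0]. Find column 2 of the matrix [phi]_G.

Column 2 of [phi]_G is the G-coordinate vector of phi(g2).
In standard coordinates phi(g2) = A g2 = [-6, 3].
Converting to G: [-6, 3] = -3g1 - 3g2, so the coordinate vector is [-3, -3].

[-3, -3]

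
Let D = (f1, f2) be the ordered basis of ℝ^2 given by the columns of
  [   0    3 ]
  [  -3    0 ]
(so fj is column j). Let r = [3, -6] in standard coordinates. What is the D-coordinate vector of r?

[2, 1]

We seek scalars with c_1 f1 + c_2 f2 = r; equivalently solve M c = r where the columns of M are f1, f2.
System: 0c_1 + 3c_2 = 3, -3c_1 + 0c_2 = -6; solving gives c_1 = 2, c_2 = 1.
Check: 2f1 + f2 = [3, -6].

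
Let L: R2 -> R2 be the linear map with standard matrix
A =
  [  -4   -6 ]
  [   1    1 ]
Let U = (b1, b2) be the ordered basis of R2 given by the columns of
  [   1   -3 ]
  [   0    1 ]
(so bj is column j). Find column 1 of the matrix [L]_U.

[-1, 1]

Column 1 of [L]_U is the U-coordinate vector of L(b1).
In standard coordinates L(b1) = A b1 = [-4, 1].
Converting to U: [-4, 1] = -b1 + b2, so the coordinate vector is [-1, 1].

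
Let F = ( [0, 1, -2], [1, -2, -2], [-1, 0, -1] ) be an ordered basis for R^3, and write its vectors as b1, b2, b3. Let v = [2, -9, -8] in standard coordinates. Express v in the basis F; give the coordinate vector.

Write v = c_1 b1 + ... + c_3 b3 and solve for the c_i.
Solving this 3x3 system gives c = (-1, 4, 2).
Check: -b1 + 4b2 + 2b3 = [2, -9, -8].

[-1, 4, 2]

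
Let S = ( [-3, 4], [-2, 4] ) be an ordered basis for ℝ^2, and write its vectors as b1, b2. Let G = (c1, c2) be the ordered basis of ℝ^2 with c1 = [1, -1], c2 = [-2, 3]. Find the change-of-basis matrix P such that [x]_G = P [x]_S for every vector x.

[[-1, 2], [1, 2]]

Column j of P is [bj]_G, since P maps S-coordinates to G-coordinates.
Expressing b1 in G: b1 = -c1 + c2, so column 1 of P is [-1, 1].
Doing the same for each bj gives P = [[-1, 2], [1, 2]].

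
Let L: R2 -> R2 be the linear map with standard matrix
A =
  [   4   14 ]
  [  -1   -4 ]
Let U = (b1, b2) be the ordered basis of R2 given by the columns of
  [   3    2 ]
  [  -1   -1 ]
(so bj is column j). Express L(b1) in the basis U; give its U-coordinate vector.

Column 1 of [L]_U is the U-coordinate vector of L(b1).
In standard coordinates L(b1) = A b1 = (-2, 1).
Converting to U: (-2, 1) = 0·b1 - b2, so the coordinate vector is (0, -1).

(0, -1)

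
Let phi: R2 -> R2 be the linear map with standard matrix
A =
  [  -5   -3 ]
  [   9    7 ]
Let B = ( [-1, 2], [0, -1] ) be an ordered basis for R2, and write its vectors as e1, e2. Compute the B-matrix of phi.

[[1, -3], [-3, 1]]

The j-th column of [phi]_B is [phi(ej)]_B.
phi(e1) = A e1 = [-1, 5] = e1 - 3e2, so column 1 is [1, -3].
Repeating for e2 and assembling the columns gives [[1, -3], [-3, 1]].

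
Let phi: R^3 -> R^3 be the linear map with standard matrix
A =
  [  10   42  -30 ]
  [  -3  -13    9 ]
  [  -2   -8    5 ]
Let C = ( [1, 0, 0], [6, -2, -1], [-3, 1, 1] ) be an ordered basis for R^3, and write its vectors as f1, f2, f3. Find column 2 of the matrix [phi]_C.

Compute phi(f2) = A f2 = [6, -1, -1] in standard coordinates.
Then write this in C-coordinates: solve for y in y_1 f1 + ... + y_3 f3 = [6, -1, -1].
This gives y = [3, 0, -1], which is column 2 of [phi]_C.

[3, 0, -1]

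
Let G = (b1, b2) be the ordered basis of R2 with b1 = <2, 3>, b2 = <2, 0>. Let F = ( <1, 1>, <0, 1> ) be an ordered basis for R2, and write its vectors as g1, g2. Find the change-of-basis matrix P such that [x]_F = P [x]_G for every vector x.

[[2, 2], [1, -2]]

Let M have columns bj and N have columns gj. Then for every x, N [x]_F = x = M [x]_G, so P = N^(-1) M.
Since det N = 1, N^(-1) has integer entries; multiplying gives P = [[2, 2], [1, -2]].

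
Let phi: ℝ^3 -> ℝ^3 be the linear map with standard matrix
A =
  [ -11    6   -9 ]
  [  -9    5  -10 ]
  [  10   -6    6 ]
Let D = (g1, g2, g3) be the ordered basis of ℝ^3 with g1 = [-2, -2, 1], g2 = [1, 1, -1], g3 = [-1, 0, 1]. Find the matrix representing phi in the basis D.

Let P have columns g1, ..., g3. Then [phi]_D = P^(-1) A P.
Here det P = -1, so P^(-1) is integer; computing A P first and then P^(-1)(A P) gives [[1, -2, 2], [0, 2, 3], [-3, 2, -3]].

[[1, -2, 2], [0, 2, 3], [-3, 2, -3]]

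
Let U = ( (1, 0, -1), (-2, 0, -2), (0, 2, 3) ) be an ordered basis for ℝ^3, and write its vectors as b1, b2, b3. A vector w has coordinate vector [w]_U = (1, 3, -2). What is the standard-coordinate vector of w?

By definition w = b1 + 3b2 - 2b3.
Summing componentwise gives (-5, -4, -13).

(-5, -4, -13)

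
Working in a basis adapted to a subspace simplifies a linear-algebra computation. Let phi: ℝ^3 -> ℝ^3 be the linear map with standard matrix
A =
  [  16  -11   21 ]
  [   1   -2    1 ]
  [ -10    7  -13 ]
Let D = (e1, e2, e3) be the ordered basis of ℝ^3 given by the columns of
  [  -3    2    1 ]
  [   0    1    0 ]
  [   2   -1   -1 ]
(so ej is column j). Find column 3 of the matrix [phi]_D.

Column 3 of [phi]_D is the D-coordinate vector of phi(e3).
In standard coordinates phi(e3) = A e3 = [-5, 0, 3].
Converting to D: [-5, 0, 3] = 2e1 + 0·e2 + e3, so the coordinate vector is [2, 0, 1].

[2, 0, 1]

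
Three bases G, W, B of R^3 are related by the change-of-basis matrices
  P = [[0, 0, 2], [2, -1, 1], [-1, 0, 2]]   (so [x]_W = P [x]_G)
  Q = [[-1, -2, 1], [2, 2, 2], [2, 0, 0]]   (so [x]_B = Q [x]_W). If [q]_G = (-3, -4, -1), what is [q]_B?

Composing the changes, [q]_B = Q P [q]_G.
Q P = [[-5, 2, -2], [2, -2, 10], [0, 0, 4]]; applying this to (-3, -4, -1) gives (9, -8, -4).

(9, -8, -4)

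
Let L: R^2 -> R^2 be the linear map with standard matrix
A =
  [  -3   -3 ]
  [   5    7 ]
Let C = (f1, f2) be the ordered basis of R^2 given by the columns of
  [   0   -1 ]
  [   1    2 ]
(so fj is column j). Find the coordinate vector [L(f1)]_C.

<1, 3>

Compute L(f1) = A f1 = <-3, 7> in standard coordinates.
Then write this in C-coordinates: solve for y in y_1 f1 + y_2 f2 = <-3, 7>.
This gives y = <1, 3>, which is column 1 of [L]_C.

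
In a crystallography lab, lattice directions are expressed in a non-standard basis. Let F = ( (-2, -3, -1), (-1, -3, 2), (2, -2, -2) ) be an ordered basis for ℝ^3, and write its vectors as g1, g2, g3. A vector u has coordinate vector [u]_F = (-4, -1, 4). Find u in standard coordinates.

(17, 7, -6)

The coordinates say u = -4g1 - g2 + 4g3; adding the scaled basis vectors gives (17, 7, -6).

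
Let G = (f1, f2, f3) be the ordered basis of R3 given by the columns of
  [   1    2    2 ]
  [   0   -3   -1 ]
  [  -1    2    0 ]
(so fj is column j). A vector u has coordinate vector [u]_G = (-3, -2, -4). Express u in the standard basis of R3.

(-15, 10, -1)

The coordinates say u = -3f1 - 2f2 - 4f3; adding the scaled basis vectors gives (-15, 10, -1).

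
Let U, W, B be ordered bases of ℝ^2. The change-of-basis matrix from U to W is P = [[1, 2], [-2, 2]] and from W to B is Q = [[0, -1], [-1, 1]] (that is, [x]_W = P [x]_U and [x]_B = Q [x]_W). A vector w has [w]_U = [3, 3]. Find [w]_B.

[0, -9]

Apply P to get W-coordinates [9, 0], then Q to get B-coordinates.
The result is [w]_B = [0, -9].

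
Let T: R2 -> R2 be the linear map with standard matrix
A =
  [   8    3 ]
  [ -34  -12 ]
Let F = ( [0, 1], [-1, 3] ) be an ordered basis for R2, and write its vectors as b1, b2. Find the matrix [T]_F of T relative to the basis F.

[[-3, 1], [-3, -1]]

Let P have columns b1, b2. Then [T]_F = P^(-1) A P.
Here det P = 1, so P^(-1) is integer; computing A P first and then P^(-1)(A P) gives [[-3, 1], [-3, -1]].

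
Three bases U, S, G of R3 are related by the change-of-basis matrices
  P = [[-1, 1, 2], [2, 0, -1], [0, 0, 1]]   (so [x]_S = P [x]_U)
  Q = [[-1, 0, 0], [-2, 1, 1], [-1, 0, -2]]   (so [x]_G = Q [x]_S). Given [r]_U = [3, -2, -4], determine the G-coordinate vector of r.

[13, 32, 21]

First [r]_S = P [r]_U = [-13, 10, -4].
Then [r]_G = Q [r]_S = [13, 32, 21].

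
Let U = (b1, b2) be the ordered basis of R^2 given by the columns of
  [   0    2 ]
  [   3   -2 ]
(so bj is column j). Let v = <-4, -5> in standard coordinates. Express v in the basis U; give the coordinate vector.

<-3, -2>

[v]_U is the unique c with M c = v, where M has columns b1, b2.
System: 0c_1 + 2c_2 = -4, 3c_1 - 2c_2 = -5; solving gives c_1 = -3, c_2 = -2.
Check: -3b1 - 2b2 = <-4, -5>.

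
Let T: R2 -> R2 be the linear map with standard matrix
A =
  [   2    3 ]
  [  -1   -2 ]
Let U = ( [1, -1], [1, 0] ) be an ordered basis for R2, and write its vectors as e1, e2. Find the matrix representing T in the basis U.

[[-1, 1], [0, 1]]

Let P have columns e1, e2. Then [T]_U = P^(-1) A P.
Here det P = 1, so P^(-1) is integer; computing A P first and then P^(-1)(A P) gives [[-1, 1], [0, 1]].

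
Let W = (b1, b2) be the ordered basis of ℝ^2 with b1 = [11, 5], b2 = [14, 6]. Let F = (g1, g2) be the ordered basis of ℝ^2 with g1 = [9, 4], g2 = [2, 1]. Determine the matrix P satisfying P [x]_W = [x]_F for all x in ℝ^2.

Let M have columns bj and N have columns gj. Then for every x, N [x]_F = x = M [x]_W, so P = N^(-1) M.
Since det N = 1, N^(-1) has integer entries; multiplying gives P = [[1, 2], [1, -2]].

[[1, 2], [1, -2]]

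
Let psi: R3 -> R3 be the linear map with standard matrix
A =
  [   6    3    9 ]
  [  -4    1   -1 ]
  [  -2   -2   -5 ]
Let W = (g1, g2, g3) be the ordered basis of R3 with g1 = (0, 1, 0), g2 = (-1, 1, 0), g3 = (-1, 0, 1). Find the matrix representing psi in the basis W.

The j-th column of [psi]_W is [psi(gj)]_W.
psi(g1) = A g1 = (3, 1, -2) = 2g1 - g2 - 2g3, so column 1 is (2, -1, -2).
Repeating for g2, g3 and assembling the columns gives [[2, 2, 3], [-1, 3, 0], [-2, 0, -3]].

[[2, 2, 3], [-1, 3, 0], [-2, 0, -3]]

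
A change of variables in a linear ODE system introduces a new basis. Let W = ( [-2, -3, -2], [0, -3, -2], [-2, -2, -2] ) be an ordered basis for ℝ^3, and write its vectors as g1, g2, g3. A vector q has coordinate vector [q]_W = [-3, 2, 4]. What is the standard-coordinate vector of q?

[-2, -5, -6]

The coordinates say q = -3g1 + 2g2 + 4g3; adding the scaled basis vectors gives [-2, -5, -6].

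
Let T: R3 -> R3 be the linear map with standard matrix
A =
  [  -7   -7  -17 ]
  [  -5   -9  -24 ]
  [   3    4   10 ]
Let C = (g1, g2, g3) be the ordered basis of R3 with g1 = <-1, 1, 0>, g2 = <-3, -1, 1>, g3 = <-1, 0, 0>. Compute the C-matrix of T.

With P the matrix whose columns are g1, ..., g3, [T]_C = P^(-1) A P.
Column by column: T(g1) = A g1 = <0, -4, 1>; its C-coordinates <-3, 1, 0> give column 1.
Continuing for each basis vector yields [T]_C = [[-3, -3, 2], [1, -3, -3], [0, 1, 0]].

[[-3, -3, 2], [1, -3, -3], [0, 1, 0]]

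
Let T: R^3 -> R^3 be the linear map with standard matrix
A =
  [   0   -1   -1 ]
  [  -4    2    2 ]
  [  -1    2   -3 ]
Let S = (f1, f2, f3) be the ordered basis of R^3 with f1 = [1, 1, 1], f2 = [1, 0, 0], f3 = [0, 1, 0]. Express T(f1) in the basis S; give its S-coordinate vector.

Column 1 of [T]_S is the S-coordinate vector of T(f1).
In standard coordinates T(f1) = A f1 = [-2, 0, -2].
Converting to S: [-2, 0, -2] = -2f1 + 0·f2 + 2f3, so the coordinate vector is [-2, 0, 2].

[-2, 0, 2]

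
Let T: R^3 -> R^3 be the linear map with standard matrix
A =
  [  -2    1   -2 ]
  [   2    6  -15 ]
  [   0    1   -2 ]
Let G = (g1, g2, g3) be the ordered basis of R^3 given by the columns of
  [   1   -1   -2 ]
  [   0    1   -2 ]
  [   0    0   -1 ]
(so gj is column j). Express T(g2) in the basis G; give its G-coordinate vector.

Column 2 of [T]_G is the G-coordinate vector of T(g2).
In standard coordinates T(g2) = A g2 = <3, 4, 1>.
Converting to G: <3, 4, 1> = 3g1 + 2g2 - g3, so the coordinate vector is <3, 2, -1>.

<3, 2, -1>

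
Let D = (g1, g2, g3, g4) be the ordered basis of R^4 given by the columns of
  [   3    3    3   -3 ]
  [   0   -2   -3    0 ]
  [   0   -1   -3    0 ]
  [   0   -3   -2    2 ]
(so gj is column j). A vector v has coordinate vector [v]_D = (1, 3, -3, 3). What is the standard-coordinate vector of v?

The coordinates say v = g1 + 3g2 - 3g3 + 3g4; adding the scaled basis vectors gives (-6, 3, 6, 3).

(-6, 3, 6, 3)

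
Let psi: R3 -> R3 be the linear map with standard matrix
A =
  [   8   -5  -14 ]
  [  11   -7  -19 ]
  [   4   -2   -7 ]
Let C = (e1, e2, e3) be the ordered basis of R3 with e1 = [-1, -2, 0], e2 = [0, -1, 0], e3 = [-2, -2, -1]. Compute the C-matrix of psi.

[[-2, -1, -2], [1, -1, -1], [0, -2, -3]]

Let P have columns e1, ..., e3. Then [psi]_C = P^(-1) A P.
Here det P = -1, so P^(-1) is integer; computing A P first and then P^(-1)(A P) gives [[-2, -1, -2], [1, -1, -1], [0, -2, -3]].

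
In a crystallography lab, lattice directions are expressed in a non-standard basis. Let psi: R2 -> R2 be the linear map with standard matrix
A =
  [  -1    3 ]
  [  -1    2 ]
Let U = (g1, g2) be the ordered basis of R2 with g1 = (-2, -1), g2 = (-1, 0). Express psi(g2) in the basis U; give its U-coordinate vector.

Compute psi(g2) = A g2 = (1, 1) in standard coordinates.
Then write this in U-coordinates: solve for y in y_1 g1 + y_2 g2 = (1, 1).
This gives y = (-1, 1), which is column 2 of [psi]_U.

(-1, 1)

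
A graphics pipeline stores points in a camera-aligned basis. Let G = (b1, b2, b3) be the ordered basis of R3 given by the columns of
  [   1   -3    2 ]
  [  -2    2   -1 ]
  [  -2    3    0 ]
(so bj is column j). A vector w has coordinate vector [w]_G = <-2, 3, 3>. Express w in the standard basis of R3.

<-5, 7, 13>

w = M [w]_G, where M has columns b1, ..., b3.
Carrying out the matrix-vector product, w = <-5, 7, 13>.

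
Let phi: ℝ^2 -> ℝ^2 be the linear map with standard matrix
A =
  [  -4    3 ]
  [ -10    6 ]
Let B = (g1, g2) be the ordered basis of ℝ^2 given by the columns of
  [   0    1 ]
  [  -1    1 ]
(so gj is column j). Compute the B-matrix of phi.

[[3, 3], [-3, -1]]

The j-th column of [phi]_B is [phi(gj)]_B.
phi(g1) = A g1 = <-3, -6> = 3g1 - 3g2, so column 1 is <3, -3>.
Repeating for g2 and assembling the columns gives [[3, 3], [-3, -1]].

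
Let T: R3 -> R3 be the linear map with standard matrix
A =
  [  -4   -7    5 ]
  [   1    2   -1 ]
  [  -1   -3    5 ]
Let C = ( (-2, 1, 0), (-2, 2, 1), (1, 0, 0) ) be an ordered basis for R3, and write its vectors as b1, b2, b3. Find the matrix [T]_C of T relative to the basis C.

[[2, -1, 3], [-1, 1, -1], [3, -1, 0]]

With P the matrix whose columns are b1, ..., b3, [T]_C = P^(-1) A P.
Column by column: T(b1) = A b1 = (1, 0, -1); its C-coordinates (2, -1, 3) give column 1.
Continuing for each basis vector yields [T]_C = [[2, -1, 3], [-1, 1, -1], [3, -1, 0]].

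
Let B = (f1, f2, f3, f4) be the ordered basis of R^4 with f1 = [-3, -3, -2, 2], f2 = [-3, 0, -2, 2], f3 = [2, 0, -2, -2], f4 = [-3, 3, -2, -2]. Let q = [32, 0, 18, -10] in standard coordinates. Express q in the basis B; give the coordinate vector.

[-3, -4, 1, -3]

[q]_B is the unique c with M c = q, where M has columns f1, ..., f4.
Row-reducing the augmented matrix [M | q] gives c = (-3, -4, 1, -3).
Check: -3f1 - 4f2 + f3 - 3f4 = [32, 0, 18, -10].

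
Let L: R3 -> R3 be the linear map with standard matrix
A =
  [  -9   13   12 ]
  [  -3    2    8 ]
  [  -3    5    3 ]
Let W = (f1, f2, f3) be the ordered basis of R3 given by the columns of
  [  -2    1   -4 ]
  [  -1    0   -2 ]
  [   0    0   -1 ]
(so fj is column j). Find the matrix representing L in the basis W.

[[-2, -3, -2], [-3, -3, -2], [-1, 3, 1]]

The j-th column of [L]_W is [L(fj)]_W.
L(f1) = A f1 = [5, 4, 1] = -2f1 - 3f2 - f3, so column 1 is [-2, -3, -1].
Repeating for f2, f3 and assembling the columns gives [[-2, -3, -2], [-3, -3, -2], [-1, 3, 1]].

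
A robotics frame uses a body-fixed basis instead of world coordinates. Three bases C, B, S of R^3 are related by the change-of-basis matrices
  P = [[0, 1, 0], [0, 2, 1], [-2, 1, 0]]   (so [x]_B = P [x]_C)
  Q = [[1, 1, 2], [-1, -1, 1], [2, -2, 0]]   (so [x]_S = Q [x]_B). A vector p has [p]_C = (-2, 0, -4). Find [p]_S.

Composing the changes, [p]_S = Q P [p]_C.
Q P = [[-4, 5, 1], [-2, -2, -1], [0, -2, -2]]; applying this to (-2, 0, -4) gives (4, 8, 8).

(4, 8, 8)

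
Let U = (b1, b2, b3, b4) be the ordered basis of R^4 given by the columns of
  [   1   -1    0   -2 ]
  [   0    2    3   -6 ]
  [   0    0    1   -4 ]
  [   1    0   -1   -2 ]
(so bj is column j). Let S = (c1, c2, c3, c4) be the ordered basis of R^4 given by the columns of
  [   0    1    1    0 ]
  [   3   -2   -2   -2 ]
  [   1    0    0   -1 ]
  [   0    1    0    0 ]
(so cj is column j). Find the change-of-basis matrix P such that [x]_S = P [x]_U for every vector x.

Column j of P is [bj]_S, since P maps U-coordinates to S-coordinates.
Expressing b1 in S: b1 = 2c1 + c2 + 0·c3 + 2c4, so column 1 of P is <2, 1, 0, 2>.
Doing the same for each bj gives P = [[2, 0, 1, -2], [1, 0, -1, -2], [0, -1, 1, 0], [2, 0, 0, 2]].

[[2, 0, 1, -2], [1, 0, -1, -2], [0, -1, 1, 0], [2, 0, 0, 2]]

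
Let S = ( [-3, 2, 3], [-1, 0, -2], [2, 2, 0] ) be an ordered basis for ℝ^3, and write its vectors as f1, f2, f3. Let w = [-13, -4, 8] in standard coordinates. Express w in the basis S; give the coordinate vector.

[2, -1, -4]

Write w = c_1 f1 + ... + c_3 f3 and solve for the c_i.
Solving this 3x3 system gives c = (2, -1, -4).
Check: 2f1 - f2 - 4f3 = [-13, -4, 8].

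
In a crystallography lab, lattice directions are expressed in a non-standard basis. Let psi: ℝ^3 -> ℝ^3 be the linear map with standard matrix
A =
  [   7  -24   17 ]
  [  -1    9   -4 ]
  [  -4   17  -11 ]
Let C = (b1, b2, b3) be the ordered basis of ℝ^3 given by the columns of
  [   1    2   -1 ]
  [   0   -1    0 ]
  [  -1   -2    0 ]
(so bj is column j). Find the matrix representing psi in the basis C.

Let P have columns b1, ..., b3. Then [psi]_C = P^(-1) A P.
Here det P = 1, so P^(-1) is integer; computing A P first and then P^(-1)(A P) gives [[-1, -3, -2], [-3, 3, -1], [3, -1, 3]].

[[-1, -3, -2], [-3, 3, -1], [3, -1, 3]]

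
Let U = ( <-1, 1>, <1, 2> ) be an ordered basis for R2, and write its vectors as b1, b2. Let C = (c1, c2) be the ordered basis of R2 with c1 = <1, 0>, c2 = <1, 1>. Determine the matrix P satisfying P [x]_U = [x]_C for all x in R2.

Let M have columns bj and N have columns cj. Then for every x, N [x]_C = x = M [x]_U, so P = N^(-1) M.
Since det N = 1, N^(-1) has integer entries; multiplying gives P = [[-2, -1], [1, 2]].

[[-2, -1], [1, 2]]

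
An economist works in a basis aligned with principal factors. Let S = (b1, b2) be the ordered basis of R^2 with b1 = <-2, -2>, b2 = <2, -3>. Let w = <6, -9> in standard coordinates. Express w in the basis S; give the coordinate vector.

Write w = c_1 b1 + c_2 b2 and solve for the c_i.
System: -2c_1 + 2c_2 = 6, -2c_1 - 3c_2 = -9; solving gives c_1 = 0, c_2 = 3.
Check: 0·b1 + 3b2 = <6, -9>.

<0, 3>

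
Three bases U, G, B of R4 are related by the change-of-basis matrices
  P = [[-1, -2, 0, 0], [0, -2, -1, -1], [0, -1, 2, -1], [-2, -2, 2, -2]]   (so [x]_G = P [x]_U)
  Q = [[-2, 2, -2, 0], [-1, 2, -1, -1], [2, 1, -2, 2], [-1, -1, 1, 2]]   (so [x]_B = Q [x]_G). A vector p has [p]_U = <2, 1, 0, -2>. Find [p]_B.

<6, 5, -14, 1>

Apply P to get G-coordinates <-4, 0, 1, -2>, then Q to get B-coordinates.
The result is [p]_B = <6, 5, -14, 1>.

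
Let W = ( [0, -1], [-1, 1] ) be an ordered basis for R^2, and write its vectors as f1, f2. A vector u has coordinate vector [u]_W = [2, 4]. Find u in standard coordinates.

By definition u = 2f1 + 4f2.
Summing componentwise gives [-4, 2].

[-4, 2]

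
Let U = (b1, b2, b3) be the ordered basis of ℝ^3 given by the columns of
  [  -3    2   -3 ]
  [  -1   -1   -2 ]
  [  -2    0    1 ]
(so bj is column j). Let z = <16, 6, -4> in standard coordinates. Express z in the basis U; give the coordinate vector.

<0, 2, -4>

[z]_U is the unique c with M c = z, where M has columns b1, ..., b3.
Row-reducing the augmented matrix [M | z] gives c = (0, 2, -4).
Check: 0·b1 + 2b2 - 4b3 = <16, 6, -4>.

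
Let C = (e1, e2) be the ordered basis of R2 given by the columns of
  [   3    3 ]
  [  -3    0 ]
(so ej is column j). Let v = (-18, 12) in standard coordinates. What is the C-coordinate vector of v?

(-4, -2)

[v]_C is the unique c with M c = v, where M has columns e1, e2.
System: 3c_1 + 3c_2 = -18, -3c_1 + 0c_2 = 12; solving gives c_1 = -4, c_2 = -2.
Check: -4e1 - 2e2 = (-18, 12).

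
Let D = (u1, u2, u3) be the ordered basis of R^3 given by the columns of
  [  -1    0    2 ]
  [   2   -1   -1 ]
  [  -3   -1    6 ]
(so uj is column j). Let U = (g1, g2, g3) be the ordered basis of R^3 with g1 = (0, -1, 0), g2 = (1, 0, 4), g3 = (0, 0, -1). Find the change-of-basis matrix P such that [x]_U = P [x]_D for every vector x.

[[-2, 1, 1], [-1, 0, 2], [-1, 1, 2]]

Column j of P is [uj]_U, since P maps D-coordinates to U-coordinates.
Expressing u1 in U: u1 = -2g1 - g2 - g3, so column 1 of P is (-2, -1, -1).
Doing the same for each uj gives P = [[-2, 1, 1], [-1, 0, 2], [-1, 1, 2]].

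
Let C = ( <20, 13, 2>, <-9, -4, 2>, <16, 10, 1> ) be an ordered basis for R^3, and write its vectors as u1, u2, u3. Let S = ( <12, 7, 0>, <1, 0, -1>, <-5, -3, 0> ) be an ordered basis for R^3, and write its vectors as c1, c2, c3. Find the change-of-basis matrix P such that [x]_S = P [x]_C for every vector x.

[[1, -1, 1], [-2, -2, -1], [-2, -1, -1]]

Take x = uj: its C-coordinates are the j-th standard unit vector, so P e_j — column j of P — equals [uj]_S.
u1 = c1 - 2c2 - 2c3, giving column 1 = <1, -2, -2>; repeating for each j gives P = [[1, -1, 1], [-2, -2, -1], [-2, -1, -1]].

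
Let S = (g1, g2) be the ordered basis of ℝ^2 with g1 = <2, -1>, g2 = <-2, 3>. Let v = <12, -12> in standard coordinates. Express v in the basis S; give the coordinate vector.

<3, -3>

[v]_S is the unique c with M c = v, where M has columns g1, g2.
System: 2c_1 - 2c_2 = 12, -c_1 + 3c_2 = -12; solving gives c_1 = 3, c_2 = -3.
Check: 3g1 - 3g2 = <12, -12>.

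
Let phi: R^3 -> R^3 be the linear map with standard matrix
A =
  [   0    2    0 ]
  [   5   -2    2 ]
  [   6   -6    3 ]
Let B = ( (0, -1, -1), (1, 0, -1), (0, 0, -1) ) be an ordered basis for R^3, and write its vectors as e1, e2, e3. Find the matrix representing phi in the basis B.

Let P have columns e1, ..., e3. Then [phi]_B = P^(-1) A P.
Here det P = -1, so P^(-1) is integer; computing A P first and then P^(-1)(A P) gives [[0, -3, 2], [-2, 0, 0], [-1, 0, 1]].

[[0, -3, 2], [-2, 0, 0], [-1, 0, 1]]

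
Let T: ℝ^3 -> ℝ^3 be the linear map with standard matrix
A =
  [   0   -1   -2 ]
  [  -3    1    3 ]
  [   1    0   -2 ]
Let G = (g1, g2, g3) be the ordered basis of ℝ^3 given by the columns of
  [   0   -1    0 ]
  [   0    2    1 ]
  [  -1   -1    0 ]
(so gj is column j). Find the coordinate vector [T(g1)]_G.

Compute T(g1) = A g1 = [2, -3, 2] in standard coordinates.
Then write this in G-coordinates: solve for y in y_1 g1 + ... + y_3 g3 = [2, -3, 2].
This gives y = [0, -2, 1], which is column 1 of [T]_G.

[0, -2, 1]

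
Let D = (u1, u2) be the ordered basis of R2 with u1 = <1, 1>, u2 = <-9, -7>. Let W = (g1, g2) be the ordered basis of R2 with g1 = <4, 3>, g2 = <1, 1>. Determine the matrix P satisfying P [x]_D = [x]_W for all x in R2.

[[0, -2], [1, -1]]

Take x = uj: its D-coordinates are the j-th standard unit vector, so P e_j — column j of P — equals [uj]_W.
u1 = 0·g1 + g2, giving column 1 = <0, 1>; repeating for each j gives P = [[0, -2], [1, -1]].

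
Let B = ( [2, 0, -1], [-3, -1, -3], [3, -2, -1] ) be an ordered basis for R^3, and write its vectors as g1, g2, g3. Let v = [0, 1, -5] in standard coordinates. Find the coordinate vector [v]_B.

Write v = c_1 g1 + ... + c_3 g3 and solve for the c_i.
Row-reducing the augmented matrix [M | v] gives c = (3, 1, -1).
Check: 3g1 + g2 - g3 = [0, 1, -5].

[3, 1, -1]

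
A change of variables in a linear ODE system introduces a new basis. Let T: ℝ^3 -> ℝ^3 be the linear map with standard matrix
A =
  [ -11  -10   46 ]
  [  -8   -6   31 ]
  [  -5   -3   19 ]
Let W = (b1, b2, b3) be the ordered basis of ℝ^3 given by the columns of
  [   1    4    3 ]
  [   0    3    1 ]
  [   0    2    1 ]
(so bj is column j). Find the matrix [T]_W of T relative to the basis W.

[[-2, -3, 0], [-3, 3, 0], [1, 3, 1]]

Let P have columns b1, ..., b3. Then [T]_W = P^(-1) A P.
Here det P = 1, so P^(-1) is integer; computing A P first and then P^(-1)(A P) gives [[-2, -3, 0], [-3, 3, 0], [1, 3, 1]].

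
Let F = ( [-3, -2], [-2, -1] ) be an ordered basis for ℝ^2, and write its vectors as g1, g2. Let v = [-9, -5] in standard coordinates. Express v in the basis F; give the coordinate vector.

We seek scalars with c_1 g1 + c_2 g2 = v; equivalently solve M c = v where the columns of M are g1, g2.
System: -3c_1 - 2c_2 = -9, -2c_1 - c_2 = -5; solving gives c_1 = 1, c_2 = 3.
Check: g1 + 3g2 = [-9, -5].

[1, 3]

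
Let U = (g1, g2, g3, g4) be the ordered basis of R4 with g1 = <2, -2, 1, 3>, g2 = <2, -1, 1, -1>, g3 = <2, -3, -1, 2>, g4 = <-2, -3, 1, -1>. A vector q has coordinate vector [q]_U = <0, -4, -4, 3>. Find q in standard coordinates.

<-22, 7, 3, -7>

By definition q = 0·g1 - 4g2 - 4g3 + 3g4.
Summing componentwise gives <-22, 7, 3, -7>.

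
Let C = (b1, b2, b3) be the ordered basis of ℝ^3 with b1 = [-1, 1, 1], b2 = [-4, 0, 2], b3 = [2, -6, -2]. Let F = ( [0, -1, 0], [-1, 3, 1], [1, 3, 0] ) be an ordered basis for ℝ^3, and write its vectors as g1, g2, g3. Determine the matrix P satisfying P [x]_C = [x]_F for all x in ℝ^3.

Let M have columns bj and N have columns gj. Then for every x, N [x]_F = x = M [x]_C, so P = N^(-1) M.
Since det N = -1, N^(-1) has integer entries; multiplying gives P = [[2, 0, 0], [1, 2, -2], [0, -2, 0]].

[[2, 0, 0], [1, 2, -2], [0, -2, 0]]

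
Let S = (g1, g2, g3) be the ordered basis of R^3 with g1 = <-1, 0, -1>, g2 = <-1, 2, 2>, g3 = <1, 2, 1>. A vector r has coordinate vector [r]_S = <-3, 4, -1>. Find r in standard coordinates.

r = M [r]_S, where M has columns g1, ..., g3.
Carrying out the matrix-vector product, r = <-2, 6, 10>.

<-2, 6, 10>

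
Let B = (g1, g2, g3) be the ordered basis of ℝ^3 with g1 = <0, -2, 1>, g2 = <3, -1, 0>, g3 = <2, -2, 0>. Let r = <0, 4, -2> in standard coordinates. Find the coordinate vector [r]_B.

<-2, 0, 0>

We seek scalars with c_1 g1 + ... + c_3 g3 = r; equivalently solve M c = r where the columns of M are g1, ..., g3.
Gaussian elimination on [M | r] yields c = (-2, 0, 0).
Check: -2g1 + 0·g2 + 0·g3 = <0, 4, -2>.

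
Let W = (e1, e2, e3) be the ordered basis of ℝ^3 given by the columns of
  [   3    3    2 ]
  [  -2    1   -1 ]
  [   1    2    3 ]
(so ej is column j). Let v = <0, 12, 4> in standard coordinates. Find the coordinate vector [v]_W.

We seek scalars with c_1 e1 + ... + c_3 e3 = v; equivalently solve M c = v where the columns of M are e1, ..., e3.
Row-reducing the augmented matrix [M | v] gives c = (-4, 4, 0).
Check: -4e1 + 4e2 + 0·e3 = <0, 12, 4>.

<-4, 4, 0>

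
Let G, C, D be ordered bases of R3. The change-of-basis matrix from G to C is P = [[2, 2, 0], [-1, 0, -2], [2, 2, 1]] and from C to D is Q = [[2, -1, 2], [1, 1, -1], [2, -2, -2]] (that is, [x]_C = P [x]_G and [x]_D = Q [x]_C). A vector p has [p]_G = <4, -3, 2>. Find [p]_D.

First [p]_C = P [p]_G = <2, -8, 4>.
Then [p]_D = Q [p]_C = <20, -10, 12>.

<20, -10, 12>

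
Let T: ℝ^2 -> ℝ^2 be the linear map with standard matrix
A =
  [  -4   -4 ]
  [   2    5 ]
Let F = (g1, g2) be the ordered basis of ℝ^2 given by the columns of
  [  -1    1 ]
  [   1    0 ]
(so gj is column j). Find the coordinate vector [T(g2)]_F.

Compute T(g2) = A g2 = [-4, 2] in standard coordinates.
Then write this in F-coordinates: solve for y in y_1 g1 + y_2 g2 = [-4, 2].
This gives y = [2, -2], which is column 2 of [T]_F.

[2, -2]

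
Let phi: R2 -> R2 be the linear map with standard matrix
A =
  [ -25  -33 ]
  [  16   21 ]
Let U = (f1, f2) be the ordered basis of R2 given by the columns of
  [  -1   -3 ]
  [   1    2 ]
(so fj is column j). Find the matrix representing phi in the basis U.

Let P have columns f1, f2. Then [phi]_U = P^(-1) A P.
Here det P = 1, so P^(-1) is integer; computing A P first and then P^(-1)(A P) gives [[-1, 0], [3, -3]].

[[-1, 0], [3, -3]]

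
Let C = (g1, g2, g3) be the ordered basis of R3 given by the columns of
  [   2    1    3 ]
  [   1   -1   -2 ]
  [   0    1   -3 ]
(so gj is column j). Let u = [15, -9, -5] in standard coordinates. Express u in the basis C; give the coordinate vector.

Write u = c_1 g1 + ... + c_3 g3 and solve for the c_i.
Row-reducing the augmented matrix [M | u] gives c = (1, 4, 3).
Check: g1 + 4g2 + 3g3 = [15, -9, -5].

[1, 4, 3]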